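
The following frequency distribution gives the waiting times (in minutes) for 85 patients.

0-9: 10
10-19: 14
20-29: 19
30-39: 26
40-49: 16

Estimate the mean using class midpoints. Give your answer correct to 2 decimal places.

27.32

Midpoints: 4.5, 14.5, 24.5, 34.5, 44.5
Σfm = 10×4.5 + 14×14.5 + 19×24.5 + 26×34.5 + 16×44.5 = 2322.5
n = Σf = 85
Mean = 2322.5 / 85 = 27.3235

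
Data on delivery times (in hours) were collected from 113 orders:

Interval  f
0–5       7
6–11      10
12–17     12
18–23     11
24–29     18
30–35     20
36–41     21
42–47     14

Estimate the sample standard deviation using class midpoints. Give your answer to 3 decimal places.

12.549

Midpoints: 2.5, 8.5, 14.5, 20.5, 26.5, 32.5, 38.5, 44.5
n = 113, Σfm = 3060.5, mean = 27.0841
Σfm² = 100528.25
Σf(m − x̄)² = Σfm² − (Σfm)²/n = 100528.25 − 3060.5²/113 = 17637.4513
Sample variance = 17637.4513 / 112 = 157.4772
Standard deviation = √157.4772 = 12.5490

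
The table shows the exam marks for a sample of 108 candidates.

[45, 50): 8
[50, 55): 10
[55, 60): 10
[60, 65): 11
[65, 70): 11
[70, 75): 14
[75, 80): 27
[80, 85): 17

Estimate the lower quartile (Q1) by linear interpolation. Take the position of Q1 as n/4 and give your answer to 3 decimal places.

59.500

Cumulative frequencies: 8, 18, 28, 39, 50, 64, 91, 108
n = 108; position = n/4 = 27.
This falls in the class [55, 60): L = 55, F = 18, f = 10, h = 5.
Lower quartile ≈ 55 + ((27 − 18) / 10) × 5 = 59.5000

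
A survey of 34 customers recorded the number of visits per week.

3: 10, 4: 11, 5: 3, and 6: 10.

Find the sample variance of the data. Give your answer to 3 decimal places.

1.455

Values: 3, 4, 5, 6
n = 34, Σfx = 149, mean = 4.3824
Σfx² = 701
Σf(x − x̄)² = Σfx² − (Σfx)²/n = 701 − 149²/34 = 48.0294
Sample variance = 48.0294 / 33 = 1.4554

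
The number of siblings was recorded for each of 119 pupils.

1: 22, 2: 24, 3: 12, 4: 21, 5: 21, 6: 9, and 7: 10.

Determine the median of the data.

4

Cumulative frequencies: 22, 46, 58, 79, 100, 109, 119
n = 119, so the median is the value in position (n+1)/2 = 60.
Position 60 falls at value 4.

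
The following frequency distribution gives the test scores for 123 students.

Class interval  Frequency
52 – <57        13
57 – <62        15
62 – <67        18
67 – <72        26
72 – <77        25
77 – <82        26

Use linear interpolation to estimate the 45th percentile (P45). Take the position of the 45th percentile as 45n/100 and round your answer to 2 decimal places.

Cumulative frequencies: 13, 28, 46, 72, 97, 123
n = 123; position = 45n/100 = 55.35.
This falls in the class 67 – <72: L = 67, F = 46, f = 26, h = 5.
45th percentile ≈ 67 + ((55.35 − 46) / 26) × 5 = 68.7981

68.80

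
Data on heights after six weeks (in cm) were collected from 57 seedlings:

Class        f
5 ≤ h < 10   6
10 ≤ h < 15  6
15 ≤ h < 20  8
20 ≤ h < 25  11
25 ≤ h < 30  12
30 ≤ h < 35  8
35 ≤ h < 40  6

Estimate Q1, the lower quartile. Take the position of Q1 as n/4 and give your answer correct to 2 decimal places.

Cumulative frequencies: 6, 12, 20, 31, 43, 51, 57
n = 57; position = n/4 = 14.25.
This falls in the class 15 ≤ h < 20: L = 15, F = 12, f = 8, h = 5.
Lower quartile ≈ 15 + ((14.25 − 12) / 8) × 5 = 16.4062

16.41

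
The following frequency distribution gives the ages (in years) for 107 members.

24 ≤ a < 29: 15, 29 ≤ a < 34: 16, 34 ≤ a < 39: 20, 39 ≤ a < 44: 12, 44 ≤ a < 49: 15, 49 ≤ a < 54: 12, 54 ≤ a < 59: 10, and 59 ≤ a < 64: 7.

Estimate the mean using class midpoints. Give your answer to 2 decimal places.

41.50

Midpoints: 26.5, 31.5, 36.5, 41.5, 46.5, 51.5, 56.5, 61.5
Σfm = 15×26.5 + 16×31.5 + 20×36.5 + 12×41.5 + 15×46.5 + 12×51.5 + 10×56.5 + 7×61.5 = 4440.5
n = Σf = 107
Mean = 4440.5 / 107 = 41.5000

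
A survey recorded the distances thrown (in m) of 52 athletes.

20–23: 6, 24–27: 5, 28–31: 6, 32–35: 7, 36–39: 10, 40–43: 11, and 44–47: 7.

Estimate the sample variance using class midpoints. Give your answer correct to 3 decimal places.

Midpoints: 21.5, 25.5, 29.5, 33.5, 37.5, 41.5, 45.5
n = 52, Σfm = 1818, mean = 34.9615
Σfm² = 66601
Σf(m − x̄)² = Σfm² − (Σfm)²/n = 66601 − 1818²/52 = 3040.9231
Sample variance = 3040.9231 / 51 = 59.6259

59.626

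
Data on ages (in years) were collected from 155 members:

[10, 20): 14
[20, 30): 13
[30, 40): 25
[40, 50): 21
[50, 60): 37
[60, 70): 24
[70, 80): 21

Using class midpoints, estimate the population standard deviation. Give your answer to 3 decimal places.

Midpoints: 15, 25, 35, 45, 55, 65, 75
n = 155, Σfm = 7525, mean = 48.5484
Σfm² = 415875
Σf(m − x̄)² = Σfm² − (Σfm)²/n = 415875 − 7525²/155 = 50548.3871
Population variance = 50548.3871 / 155 = 326.1186
Standard deviation = √326.1186 = 18.0588

18.059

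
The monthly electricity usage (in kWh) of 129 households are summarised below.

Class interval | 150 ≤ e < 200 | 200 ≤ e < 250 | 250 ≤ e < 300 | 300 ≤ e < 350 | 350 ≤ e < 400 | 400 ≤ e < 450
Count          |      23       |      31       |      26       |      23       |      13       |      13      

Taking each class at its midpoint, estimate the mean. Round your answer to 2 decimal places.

279.26

Midpoints: 175, 225, 275, 325, 375, 425
Σfm = 23×175 + 31×225 + 26×275 + 23×325 + 13×375 + 13×425 = 36025
n = Σf = 129
Mean = 36025 / 129 = 279.2636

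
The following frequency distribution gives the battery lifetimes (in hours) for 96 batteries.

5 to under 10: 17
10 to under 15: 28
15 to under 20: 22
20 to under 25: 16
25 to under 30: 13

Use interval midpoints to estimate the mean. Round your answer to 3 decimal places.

16.458

Midpoints: 7.5, 12.5, 17.5, 22.5, 27.5
Σfm = 17×7.5 + 28×12.5 + 22×17.5 + 16×22.5 + 13×27.5 = 1580
n = Σf = 96
Mean = 1580 / 96 = 16.4583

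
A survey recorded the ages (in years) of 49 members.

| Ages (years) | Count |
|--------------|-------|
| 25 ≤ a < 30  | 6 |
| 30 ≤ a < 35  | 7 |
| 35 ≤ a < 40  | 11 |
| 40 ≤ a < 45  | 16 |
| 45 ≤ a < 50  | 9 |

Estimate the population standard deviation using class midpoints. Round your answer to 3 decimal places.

6.325

Midpoints: 27.5, 32.5, 37.5, 42.5, 47.5
n = 49, Σfm = 1912.5, mean = 39.0306
Σfm² = 76606.25
Σf(m − x̄)² = Σfm² − (Σfm)²/n = 76606.25 − 1912.5²/49 = 1960.2041
Population variance = 1960.2041 / 49 = 40.0042
Standard deviation = √40.0042 = 6.3249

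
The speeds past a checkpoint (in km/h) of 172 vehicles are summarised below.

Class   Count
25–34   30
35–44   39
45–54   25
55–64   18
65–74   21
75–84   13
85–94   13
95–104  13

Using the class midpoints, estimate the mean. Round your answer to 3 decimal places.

56.302

Midpoints: 29.5, 39.5, 49.5, 59.5, 69.5, 79.5, 89.5, 99.5
Σfm = 30×29.5 + 39×39.5 + 25×49.5 + 18×59.5 + 21×69.5 + 13×79.5 + 13×89.5 + 13×99.5 = 9684
n = Σf = 172
Mean = 9684 / 172 = 56.3023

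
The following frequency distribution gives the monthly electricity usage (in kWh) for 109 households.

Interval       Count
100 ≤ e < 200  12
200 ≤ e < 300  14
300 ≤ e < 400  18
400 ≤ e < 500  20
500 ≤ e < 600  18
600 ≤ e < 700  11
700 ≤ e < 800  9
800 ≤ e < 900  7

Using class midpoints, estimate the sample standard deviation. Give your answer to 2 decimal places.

Midpoints: 150, 250, 350, 450, 550, 650, 750, 850
n = 109, Σfm = 50350, mean = 461.9266
Σfm² = 27612500
Σf(m − x̄)² = Σfm² − (Σfm)²/n = 27612500 − 50350²/109 = 4354495.4128
Sample variance = 4354495.4128 / 108 = 40319.4020
Standard deviation = √40319.4020 = 200.7969

200.80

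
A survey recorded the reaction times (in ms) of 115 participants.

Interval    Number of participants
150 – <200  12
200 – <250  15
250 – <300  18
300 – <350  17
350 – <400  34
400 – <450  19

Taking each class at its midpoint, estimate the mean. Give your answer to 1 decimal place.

319.8

Midpoints: 175, 225, 275, 325, 375, 425
Σfm = 12×175 + 15×225 + 18×275 + 17×325 + 34×375 + 19×425 = 36775
n = Σf = 115
Mean = 36775 / 115 = 319.7826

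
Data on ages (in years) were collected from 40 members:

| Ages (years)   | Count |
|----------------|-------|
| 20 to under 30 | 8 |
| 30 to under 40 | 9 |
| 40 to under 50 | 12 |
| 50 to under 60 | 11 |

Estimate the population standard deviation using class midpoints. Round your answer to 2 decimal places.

Midpoints: 25, 35, 45, 55
n = 40, Σfm = 1660, mean = 41.5000
Σfm² = 73600
Σf(m − x̄)² = Σfm² − (Σfm)²/n = 73600 − 1660²/40 = 4710.0000
Population variance = 4710.0000 / 40 = 117.7500
Standard deviation = √117.7500 = 10.8513

10.85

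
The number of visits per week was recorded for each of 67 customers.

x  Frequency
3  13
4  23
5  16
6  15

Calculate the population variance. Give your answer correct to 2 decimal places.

1.09

Values: 3, 4, 5, 6
n = 67, Σfx = 301, mean = 4.4925
Σfx² = 1425
Σf(x − x̄)² = Σfx² − (Σfx)²/n = 1425 − 301²/67 = 72.7463
Population variance = 72.7463 / 67 = 1.0858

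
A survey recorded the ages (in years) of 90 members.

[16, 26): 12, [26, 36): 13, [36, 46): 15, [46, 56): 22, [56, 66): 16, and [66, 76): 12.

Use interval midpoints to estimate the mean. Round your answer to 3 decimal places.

46.889

Midpoints: 21, 31, 41, 51, 61, 71
Σfm = 12×21 + 13×31 + 15×41 + 22×51 + 16×61 + 12×71 = 4220
n = Σf = 90
Mean = 4220 / 90 = 46.8889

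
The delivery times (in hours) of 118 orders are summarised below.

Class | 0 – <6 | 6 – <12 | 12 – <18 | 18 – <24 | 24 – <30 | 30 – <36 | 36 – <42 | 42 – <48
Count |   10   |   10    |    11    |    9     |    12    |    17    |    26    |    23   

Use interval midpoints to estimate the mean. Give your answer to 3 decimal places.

28.881

Midpoints: 3, 9, 15, 21, 27, 33, 39, 45
Σfm = 10×3 + 10×9 + 11×15 + 9×21 + 12×27 + 17×33 + 26×39 + 23×45 = 3408
n = Σf = 118
Mean = 3408 / 118 = 28.8814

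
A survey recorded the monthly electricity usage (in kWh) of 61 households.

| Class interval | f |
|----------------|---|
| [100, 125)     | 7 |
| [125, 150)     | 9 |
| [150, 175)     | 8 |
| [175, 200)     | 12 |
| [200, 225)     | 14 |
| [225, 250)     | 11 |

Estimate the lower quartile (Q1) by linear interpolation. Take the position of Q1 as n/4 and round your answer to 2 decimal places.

Cumulative frequencies: 7, 16, 24, 36, 50, 61
n = 61; position = n/4 = 15.25.
This falls in the class [125, 150): L = 125, F = 7, f = 9, h = 25.
Lower quartile ≈ 125 + ((15.25 − 7) / 9) × 25 = 147.9167

147.92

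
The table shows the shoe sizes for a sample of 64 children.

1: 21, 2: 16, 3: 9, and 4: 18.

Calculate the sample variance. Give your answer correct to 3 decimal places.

Values: 1, 2, 3, 4
n = 64, Σfx = 152, mean = 2.3750
Σfx² = 454
Σf(x − x̄)² = Σfx² − (Σfx)²/n = 454 − 152²/64 = 93.0000
Sample variance = 93.0000 / 63 = 1.4762

1.476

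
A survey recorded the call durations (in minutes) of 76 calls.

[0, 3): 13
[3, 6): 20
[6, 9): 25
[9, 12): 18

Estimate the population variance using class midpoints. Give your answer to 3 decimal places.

Midpoints: 1.5, 4.5, 7.5, 10.5
n = 76, Σfm = 486, mean = 6.3947
Σfm² = 3825
Σf(m − x̄)² = Σfm² − (Σfm)²/n = 3825 − 486²/76 = 717.1579
Population variance = 717.1579 / 76 = 9.4363

9.436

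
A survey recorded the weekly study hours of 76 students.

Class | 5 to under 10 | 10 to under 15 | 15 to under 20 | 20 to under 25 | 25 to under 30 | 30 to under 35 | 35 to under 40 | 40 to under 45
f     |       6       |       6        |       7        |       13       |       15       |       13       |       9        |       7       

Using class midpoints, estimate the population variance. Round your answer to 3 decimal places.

98.420

Midpoints: 7.5, 12.5, 17.5, 22.5, 27.5, 32.5, 37.5, 42.5
n = 76, Σfm = 2005, mean = 26.3816
Σfm² = 60375
Σf(m − x̄)² = Σfm² − (Σfm)²/n = 60375 − 2005²/76 = 7479.9342
Population variance = 7479.9342 / 76 = 98.4202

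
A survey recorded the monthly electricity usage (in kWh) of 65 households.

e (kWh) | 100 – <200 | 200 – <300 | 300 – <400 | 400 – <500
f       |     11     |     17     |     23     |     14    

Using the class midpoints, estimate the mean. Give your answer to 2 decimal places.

Midpoints: 150, 250, 350, 450
Σfm = 11×150 + 17×250 + 23×350 + 14×450 = 20250
n = Σf = 65
Mean = 20250 / 65 = 311.5385

311.54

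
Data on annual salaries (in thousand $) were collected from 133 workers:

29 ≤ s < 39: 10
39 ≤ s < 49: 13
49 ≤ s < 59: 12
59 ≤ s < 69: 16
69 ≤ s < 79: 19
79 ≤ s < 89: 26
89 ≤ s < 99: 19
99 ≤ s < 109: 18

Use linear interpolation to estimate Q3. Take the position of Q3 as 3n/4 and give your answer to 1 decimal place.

91.0

Cumulative frequencies: 10, 23, 35, 51, 70, 96, 115, 133
n = 133; position = 3n/4 = 99.75.
This falls in the class 89 ≤ s < 99: L = 89, F = 96, f = 19, h = 10.
Upper quartile ≈ 89 + ((99.75 − 96) / 19) × 10 = 90.9737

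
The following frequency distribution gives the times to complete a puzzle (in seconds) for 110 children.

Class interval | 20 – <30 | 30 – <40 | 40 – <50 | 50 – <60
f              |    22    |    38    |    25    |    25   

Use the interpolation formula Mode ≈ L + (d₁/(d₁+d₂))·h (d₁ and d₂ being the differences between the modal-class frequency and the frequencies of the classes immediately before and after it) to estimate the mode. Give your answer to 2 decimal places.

35.52

Modal class: 30 – <40 (highest frequency 38).
d₁ = 38 − 22 = 16, d₂ = 38 − 25 = 13
Mode ≈ 30 + (16/(16+13)) × 10 = 30 + 5.5172 = 35.5172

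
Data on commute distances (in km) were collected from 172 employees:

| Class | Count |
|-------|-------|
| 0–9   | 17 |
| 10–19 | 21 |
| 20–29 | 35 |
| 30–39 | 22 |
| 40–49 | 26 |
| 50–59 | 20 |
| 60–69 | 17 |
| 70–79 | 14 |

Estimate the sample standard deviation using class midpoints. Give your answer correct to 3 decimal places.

Midpoints: 4.5, 14.5, 24.5, 34.5, 44.5, 54.5, 64.5, 74.5
n = 172, Σfm = 6384, mean = 37.1163
Σfm² = 311273
Σf(m − x̄)² = Σfm² − (Σfm)²/n = 311273 − 6384²/172 = 74322.6744
Sample variance = 74322.6744 / 171 = 434.6355
Standard deviation = √434.6355 = 20.8479

20.848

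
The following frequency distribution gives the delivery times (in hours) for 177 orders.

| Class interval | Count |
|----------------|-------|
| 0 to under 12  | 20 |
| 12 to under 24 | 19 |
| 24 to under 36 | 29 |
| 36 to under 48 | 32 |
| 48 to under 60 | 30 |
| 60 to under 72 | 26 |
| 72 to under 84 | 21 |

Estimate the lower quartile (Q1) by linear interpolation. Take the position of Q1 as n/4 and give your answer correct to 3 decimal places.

Cumulative frequencies: 20, 39, 68, 100, 130, 156, 177
n = 177; position = n/4 = 44.25.
This falls in the class 24 to under 36: L = 24, F = 39, f = 29, h = 12.
Lower quartile ≈ 24 + ((44.25 − 39) / 29) × 12 = 26.1724

26.172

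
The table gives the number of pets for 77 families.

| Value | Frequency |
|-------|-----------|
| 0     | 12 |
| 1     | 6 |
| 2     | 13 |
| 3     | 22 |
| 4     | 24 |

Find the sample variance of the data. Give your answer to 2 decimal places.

Values: 0, 1, 2, 3, 4
n = 77, Σfx = 194, mean = 2.5195
Σfx² = 640
Σf(x − x̄)² = Σfx² − (Σfx)²/n = 640 − 194²/77 = 151.2208
Sample variance = 151.2208 / 76 = 1.9897

1.99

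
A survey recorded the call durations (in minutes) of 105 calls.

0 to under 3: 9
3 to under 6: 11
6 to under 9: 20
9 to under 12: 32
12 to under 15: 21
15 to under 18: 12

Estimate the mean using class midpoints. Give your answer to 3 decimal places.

Midpoints: 1.5, 4.5, 7.5, 10.5, 13.5, 16.5
Σfm = 9×1.5 + 11×4.5 + 20×7.5 + 32×10.5 + 21×13.5 + 12×16.5 = 1030.5
n = Σf = 105
Mean = 1030.5 / 105 = 9.8143

9.814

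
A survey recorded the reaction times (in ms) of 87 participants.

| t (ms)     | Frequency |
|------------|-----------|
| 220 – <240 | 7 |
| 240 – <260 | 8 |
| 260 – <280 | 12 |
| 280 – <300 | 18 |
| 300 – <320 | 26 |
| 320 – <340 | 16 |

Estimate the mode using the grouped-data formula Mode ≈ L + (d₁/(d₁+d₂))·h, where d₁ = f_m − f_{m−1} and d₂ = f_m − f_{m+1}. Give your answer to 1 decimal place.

308.9

Modal class: 300 – <320 (highest frequency 26).
d₁ = 26 − 18 = 8, d₂ = 26 − 16 = 10
Mode ≈ 300 + (8/(8+10)) × 20 = 300 + 8.8889 = 308.8889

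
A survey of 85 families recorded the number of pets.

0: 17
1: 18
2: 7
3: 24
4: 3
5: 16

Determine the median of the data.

3

Cumulative frequencies: 17, 35, 42, 66, 69, 85
n = 85, so the median is the value in position (n+1)/2 = 43.
Position 43 falls at value 3.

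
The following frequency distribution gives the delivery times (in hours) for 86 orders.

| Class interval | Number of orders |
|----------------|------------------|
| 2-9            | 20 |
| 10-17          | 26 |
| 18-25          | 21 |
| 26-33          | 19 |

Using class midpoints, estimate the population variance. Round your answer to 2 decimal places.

73.91

Midpoints: 5.5, 13.5, 21.5, 29.5
n = 86, Σfm = 1473, mean = 17.1279
Σfm² = 31585.5
Σf(m − x̄)² = Σfm² − (Σfm)²/n = 31585.5 − 1473²/86 = 6356.0930
Population variance = 6356.0930 / 86 = 73.9081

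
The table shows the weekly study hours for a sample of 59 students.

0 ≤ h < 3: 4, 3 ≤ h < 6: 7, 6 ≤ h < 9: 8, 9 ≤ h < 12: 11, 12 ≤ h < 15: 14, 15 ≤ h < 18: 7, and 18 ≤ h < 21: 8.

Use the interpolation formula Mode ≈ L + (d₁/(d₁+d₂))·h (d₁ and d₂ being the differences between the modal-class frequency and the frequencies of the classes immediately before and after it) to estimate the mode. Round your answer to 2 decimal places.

12.90

Modal class: 12 ≤ h < 15 (highest frequency 14).
d₁ = 14 − 11 = 3, d₂ = 14 − 7 = 7
Mode ≈ 12 + (3/(3+7)) × 3 = 12 + 0.9000 = 12.9000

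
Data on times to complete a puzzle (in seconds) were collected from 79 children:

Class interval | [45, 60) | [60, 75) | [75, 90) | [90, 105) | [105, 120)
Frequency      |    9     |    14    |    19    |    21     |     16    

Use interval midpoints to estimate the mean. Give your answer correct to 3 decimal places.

86.487

Midpoints: 52.5, 67.5, 82.5, 97.5, 112.5
Σfm = 9×52.5 + 14×67.5 + 19×82.5 + 21×97.5 + 16×112.5 = 6832.5
n = Σf = 79
Mean = 6832.5 / 79 = 86.4873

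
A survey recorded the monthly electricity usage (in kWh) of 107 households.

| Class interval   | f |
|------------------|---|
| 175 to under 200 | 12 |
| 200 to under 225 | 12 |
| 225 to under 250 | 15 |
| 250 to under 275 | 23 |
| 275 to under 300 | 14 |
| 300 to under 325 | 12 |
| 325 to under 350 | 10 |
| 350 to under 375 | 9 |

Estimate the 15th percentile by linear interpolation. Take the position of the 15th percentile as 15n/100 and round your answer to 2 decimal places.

208.44

Cumulative frequencies: 12, 24, 39, 62, 76, 88, 98, 107
n = 107; position = 15n/100 = 16.05.
This falls in the class 200 to under 225: L = 200, F = 12, f = 12, h = 25.
15th percentile ≈ 200 + ((16.05 − 12) / 12) × 25 = 208.4375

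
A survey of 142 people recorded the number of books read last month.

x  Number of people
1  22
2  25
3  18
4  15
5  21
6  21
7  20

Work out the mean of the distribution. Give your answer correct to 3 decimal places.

Values: 1, 2, 3, 4, 5, 6, 7
Σfx = 22×1 + 25×2 + 18×3 + 15×4 + 21×5 + 21×6 + 20×7 = 557
n = Σf = 142
Mean = 557 / 142 = 3.9225

3.923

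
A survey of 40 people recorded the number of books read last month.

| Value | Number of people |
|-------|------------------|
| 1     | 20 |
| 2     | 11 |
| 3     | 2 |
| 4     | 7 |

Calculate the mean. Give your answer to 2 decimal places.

Values: 1, 2, 3, 4
Σfx = 20×1 + 11×2 + 2×3 + 7×4 = 76
n = Σf = 40
Mean = 76 / 40 = 1.9000

1.90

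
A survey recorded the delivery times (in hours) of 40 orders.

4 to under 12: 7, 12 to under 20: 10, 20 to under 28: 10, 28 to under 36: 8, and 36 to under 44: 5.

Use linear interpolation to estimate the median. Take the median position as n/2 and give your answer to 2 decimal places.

Cumulative frequencies: 7, 17, 27, 35, 40
n = 40; position = n/2 = 20.
This falls in the class 20 to under 28: L = 20, F = 17, f = 10, h = 8.
Median ≈ 20 + ((20 − 17) / 10) × 8 = 22.4000

22.40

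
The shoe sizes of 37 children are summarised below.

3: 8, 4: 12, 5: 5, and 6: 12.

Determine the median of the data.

4

Cumulative frequencies: 8, 20, 25, 37
n = 37, so the median is the value in position (n+1)/2 = 19.
Position 19 falls at value 4.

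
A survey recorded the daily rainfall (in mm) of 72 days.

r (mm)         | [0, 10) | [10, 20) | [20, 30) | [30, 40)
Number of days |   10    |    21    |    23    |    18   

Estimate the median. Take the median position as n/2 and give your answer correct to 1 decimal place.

22.2

Cumulative frequencies: 10, 31, 54, 72
n = 72; position = n/2 = 36.
This falls in the class [20, 30): L = 20, F = 31, f = 23, h = 10.
Median ≈ 20 + ((36 − 31) / 23) × 10 = 22.1739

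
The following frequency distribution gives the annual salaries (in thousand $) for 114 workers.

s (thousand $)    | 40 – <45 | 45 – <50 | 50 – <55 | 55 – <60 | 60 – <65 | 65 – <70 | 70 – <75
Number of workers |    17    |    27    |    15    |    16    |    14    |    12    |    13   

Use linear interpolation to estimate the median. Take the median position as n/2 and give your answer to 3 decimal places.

54.333

Cumulative frequencies: 17, 44, 59, 75, 89, 101, 114
n = 114; position = n/2 = 57.
This falls in the class 50 – <55: L = 50, F = 44, f = 15, h = 5.
Median ≈ 50 + ((57 − 44) / 15) × 5 = 54.3333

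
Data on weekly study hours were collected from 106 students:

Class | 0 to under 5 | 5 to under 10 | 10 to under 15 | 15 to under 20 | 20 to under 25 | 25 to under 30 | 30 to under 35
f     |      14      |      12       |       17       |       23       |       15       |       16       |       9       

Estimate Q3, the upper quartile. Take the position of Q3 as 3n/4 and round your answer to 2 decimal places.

24.50

Cumulative frequencies: 14, 26, 43, 66, 81, 97, 106
n = 106; position = 3n/4 = 79.5.
This falls in the class 20 to under 25: L = 20, F = 66, f = 15, h = 5.
Upper quartile ≈ 20 + ((79.5 − 66) / 15) × 5 = 24.5000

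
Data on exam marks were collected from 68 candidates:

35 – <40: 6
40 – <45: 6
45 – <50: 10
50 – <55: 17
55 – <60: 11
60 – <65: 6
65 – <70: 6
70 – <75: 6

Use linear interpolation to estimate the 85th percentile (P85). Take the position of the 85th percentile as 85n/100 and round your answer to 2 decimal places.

66.50

Cumulative frequencies: 6, 12, 22, 39, 50, 56, 62, 68
n = 68; position = 85n/100 = 57.8.
This falls in the class 65 – <70: L = 65, F = 56, f = 6, h = 5.
85th percentile ≈ 65 + ((57.8 − 56) / 6) × 5 = 66.5000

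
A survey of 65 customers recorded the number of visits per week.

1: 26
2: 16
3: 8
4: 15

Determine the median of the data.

2

Cumulative frequencies: 26, 42, 50, 65
n = 65, so the median is the value in position (n+1)/2 = 33.
Position 33 falls at value 2.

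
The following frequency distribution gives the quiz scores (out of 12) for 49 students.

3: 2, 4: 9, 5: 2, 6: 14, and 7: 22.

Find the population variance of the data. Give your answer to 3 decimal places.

Values: 3, 4, 5, 6, 7
n = 49, Σfx = 290, mean = 5.9184
Σfx² = 1794
Σf(x − x̄)² = Σfx² − (Σfx)²/n = 1794 − 290²/49 = 77.6735
Population variance = 77.6735 / 49 = 1.5852

1.585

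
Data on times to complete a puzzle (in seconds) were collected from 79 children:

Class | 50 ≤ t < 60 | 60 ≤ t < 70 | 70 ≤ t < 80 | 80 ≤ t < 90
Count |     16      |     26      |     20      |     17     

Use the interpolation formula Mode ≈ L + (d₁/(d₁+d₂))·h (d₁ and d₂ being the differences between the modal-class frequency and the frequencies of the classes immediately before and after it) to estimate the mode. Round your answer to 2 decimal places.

Modal class: 60 ≤ t < 70 (highest frequency 26).
d₁ = 26 − 16 = 10, d₂ = 26 − 20 = 6
Mode ≈ 60 + (10/(10+6)) × 10 = 60 + 6.2500 = 66.2500

66.25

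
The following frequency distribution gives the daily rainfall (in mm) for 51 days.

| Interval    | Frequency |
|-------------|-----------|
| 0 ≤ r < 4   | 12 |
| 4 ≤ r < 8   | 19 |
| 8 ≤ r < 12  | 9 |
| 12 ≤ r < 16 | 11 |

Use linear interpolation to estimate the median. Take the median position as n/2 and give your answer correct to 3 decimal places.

Cumulative frequencies: 12, 31, 40, 51
n = 51; position = n/2 = 25.5.
This falls in the class 4 ≤ r < 8: L = 4, F = 12, f = 19, h = 4.
Median ≈ 4 + ((25.5 − 12) / 19) × 4 = 6.8421

6.842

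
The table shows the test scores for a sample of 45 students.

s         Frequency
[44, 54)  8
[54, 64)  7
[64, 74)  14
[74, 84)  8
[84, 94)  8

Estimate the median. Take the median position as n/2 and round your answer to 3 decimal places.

69.357

Cumulative frequencies: 8, 15, 29, 37, 45
n = 45; position = n/2 = 22.5.
This falls in the class [64, 74): L = 64, F = 15, f = 14, h = 10.
Median ≈ 64 + ((22.5 − 15) / 14) × 10 = 69.3571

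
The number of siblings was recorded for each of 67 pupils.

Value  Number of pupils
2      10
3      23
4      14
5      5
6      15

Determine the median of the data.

Cumulative frequencies: 10, 33, 47, 52, 67
n = 67, so the median is the value in position (n+1)/2 = 34.
Position 34 falls at value 4.

4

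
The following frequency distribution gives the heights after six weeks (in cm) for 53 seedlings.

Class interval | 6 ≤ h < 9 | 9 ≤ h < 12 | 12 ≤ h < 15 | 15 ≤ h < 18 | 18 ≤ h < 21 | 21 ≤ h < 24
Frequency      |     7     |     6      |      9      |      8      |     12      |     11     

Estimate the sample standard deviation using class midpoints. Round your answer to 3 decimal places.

5.109

Midpoints: 7.5, 10.5, 13.5, 16.5, 19.5, 22.5
n = 53, Σfm = 850.5, mean = 16.0472
Σfm² = 15005.25
Σf(m − x̄)² = Σfm² − (Σfm)²/n = 15005.25 − 850.5²/53 = 1357.1321
Sample variance = 1357.1321 / 52 = 26.0987
Standard deviation = √26.0987 = 5.1087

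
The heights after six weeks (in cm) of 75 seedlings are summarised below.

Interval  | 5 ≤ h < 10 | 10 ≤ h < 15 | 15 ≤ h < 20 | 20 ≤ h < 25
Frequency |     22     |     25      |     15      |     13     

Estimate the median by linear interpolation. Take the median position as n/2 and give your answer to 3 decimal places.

13.100

Cumulative frequencies: 22, 47, 62, 75
n = 75; position = n/2 = 37.5.
This falls in the class 10 ≤ h < 15: L = 10, F = 22, f = 25, h = 5.
Median ≈ 10 + ((37.5 − 22) / 25) × 5 = 13.1000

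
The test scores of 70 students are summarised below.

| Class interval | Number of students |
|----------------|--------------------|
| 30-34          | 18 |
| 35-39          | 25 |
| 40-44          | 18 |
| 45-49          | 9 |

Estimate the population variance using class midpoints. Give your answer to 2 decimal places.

Midpoints: 32, 37, 42, 47
n = 70, Σfm = 2680, mean = 38.2857
Σfm² = 104290
Σf(m − x̄)² = Σfm² − (Σfm)²/n = 104290 − 2680²/70 = 1684.2857
Population variance = 1684.2857 / 70 = 24.0612

24.06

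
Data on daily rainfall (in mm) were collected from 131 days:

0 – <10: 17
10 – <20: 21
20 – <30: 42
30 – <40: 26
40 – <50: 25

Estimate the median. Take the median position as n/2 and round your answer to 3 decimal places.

Cumulative frequencies: 17, 38, 80, 106, 131
n = 131; position = n/2 = 65.5.
This falls in the class 20 – <30: L = 20, F = 38, f = 42, h = 10.
Median ≈ 20 + ((65.5 − 38) / 42) × 10 = 26.5476

26.548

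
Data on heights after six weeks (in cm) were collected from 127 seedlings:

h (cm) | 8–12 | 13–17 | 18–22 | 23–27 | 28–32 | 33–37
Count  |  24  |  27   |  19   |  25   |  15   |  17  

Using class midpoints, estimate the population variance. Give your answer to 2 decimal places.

Midpoints: 10, 15, 20, 25, 30, 35
n = 127, Σfm = 2695, mean = 21.2205
Σfm² = 66025
Σf(m − x̄)² = Σfm² − (Σfm)²/n = 66025 − 2695²/127 = 8835.8268
Population variance = 8835.8268 / 127 = 69.5734

69.57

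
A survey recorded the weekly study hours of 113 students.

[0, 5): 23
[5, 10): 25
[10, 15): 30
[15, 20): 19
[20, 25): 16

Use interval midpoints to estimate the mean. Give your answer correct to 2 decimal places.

11.62

Midpoints: 2.5, 7.5, 12.5, 17.5, 22.5
Σfm = 23×2.5 + 25×7.5 + 30×12.5 + 19×17.5 + 16×22.5 = 1312.5
n = Σf = 113
Mean = 1312.5 / 113 = 11.6150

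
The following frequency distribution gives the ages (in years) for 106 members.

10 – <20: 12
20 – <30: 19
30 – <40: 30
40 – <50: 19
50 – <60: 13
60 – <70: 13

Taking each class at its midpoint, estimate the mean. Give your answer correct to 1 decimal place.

38.9

Midpoints: 15, 25, 35, 45, 55, 65
Σfm = 12×15 + 19×25 + 30×35 + 19×45 + 13×55 + 13×65 = 4120
n = Σf = 106
Mean = 4120 / 106 = 38.8679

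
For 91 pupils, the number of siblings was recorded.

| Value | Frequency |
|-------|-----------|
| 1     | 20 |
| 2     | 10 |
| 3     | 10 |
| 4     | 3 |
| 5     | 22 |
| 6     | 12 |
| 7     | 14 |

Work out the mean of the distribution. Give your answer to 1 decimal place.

Values: 1, 2, 3, 4, 5, 6, 7
Σfx = 20×1 + 10×2 + 10×3 + 3×4 + 22×5 + 12×6 + 14×7 = 362
n = Σf = 91
Mean = 362 / 91 = 3.9780

4.0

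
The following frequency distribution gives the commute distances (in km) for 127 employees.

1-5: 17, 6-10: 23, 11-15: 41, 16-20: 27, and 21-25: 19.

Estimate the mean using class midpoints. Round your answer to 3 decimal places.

Midpoints: 3, 8, 13, 18, 23
Σfm = 17×3 + 23×8 + 41×13 + 27×18 + 19×23 = 1691
n = Σf = 127
Mean = 1691 / 127 = 13.3150

13.315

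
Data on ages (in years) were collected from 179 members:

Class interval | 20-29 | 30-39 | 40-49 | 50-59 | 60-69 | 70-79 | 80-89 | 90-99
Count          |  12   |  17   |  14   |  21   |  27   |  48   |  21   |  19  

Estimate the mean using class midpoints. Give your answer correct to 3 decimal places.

Midpoints: 24.5, 34.5, 44.5, 54.5, 64.5, 74.5, 84.5, 94.5
Σfm = 12×24.5 + 17×34.5 + 14×44.5 + 21×54.5 + 27×64.5 + 48×74.5 + 21×84.5 + 19×94.5 = 11535.5
n = Σf = 179
Mean = 11535.5 / 179 = 64.4441

64.444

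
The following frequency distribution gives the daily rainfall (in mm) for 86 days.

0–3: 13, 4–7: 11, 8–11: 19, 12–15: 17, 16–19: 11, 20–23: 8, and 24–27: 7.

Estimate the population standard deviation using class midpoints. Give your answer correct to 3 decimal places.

Midpoints: 1.5, 5.5, 9.5, 13.5, 17.5, 21.5, 25.5
n = 86, Σfm = 1033, mean = 12.0116
Σfm² = 16793.5
Σf(m − x̄)² = Σfm² − (Σfm)²/n = 16793.5 − 1033²/86 = 4385.4884
Population variance = 4385.4884 / 86 = 50.9941
Standard deviation = √50.9941 = 7.1410

7.141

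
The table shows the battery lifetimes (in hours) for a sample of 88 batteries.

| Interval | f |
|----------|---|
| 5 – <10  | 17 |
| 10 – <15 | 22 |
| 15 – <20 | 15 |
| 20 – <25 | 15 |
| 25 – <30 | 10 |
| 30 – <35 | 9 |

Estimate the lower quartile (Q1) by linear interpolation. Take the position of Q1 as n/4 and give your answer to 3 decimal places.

Cumulative frequencies: 17, 39, 54, 69, 79, 88
n = 88; position = n/4 = 22.
This falls in the class 10 – <15: L = 10, F = 17, f = 22, h = 5.
Lower quartile ≈ 10 + ((22 − 17) / 22) × 5 = 11.1364

11.136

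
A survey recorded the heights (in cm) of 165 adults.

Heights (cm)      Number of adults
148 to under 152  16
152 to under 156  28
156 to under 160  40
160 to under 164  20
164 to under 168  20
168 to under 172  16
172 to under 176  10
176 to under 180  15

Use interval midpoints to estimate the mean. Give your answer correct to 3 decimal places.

161.952

Midpoints: 150, 154, 158, 162, 166, 170, 174, 178
Σfm = 16×150 + 28×154 + 40×158 + 20×162 + 20×166 + 16×170 + 10×174 + 15×178 = 26722
n = Σf = 165
Mean = 26722 / 165 = 161.9515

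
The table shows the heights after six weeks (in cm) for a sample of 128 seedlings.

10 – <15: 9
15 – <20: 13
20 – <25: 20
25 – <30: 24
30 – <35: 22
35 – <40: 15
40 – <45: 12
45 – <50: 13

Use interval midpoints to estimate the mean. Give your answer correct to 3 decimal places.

Midpoints: 12.5, 17.5, 22.5, 27.5, 32.5, 37.5, 42.5, 47.5
Σfm = 9×12.5 + 13×17.5 + 20×22.5 + 24×27.5 + 22×32.5 + 15×37.5 + 12×42.5 + 13×47.5 = 3855
n = Σf = 128
Mean = 3855 / 128 = 30.1172

30.117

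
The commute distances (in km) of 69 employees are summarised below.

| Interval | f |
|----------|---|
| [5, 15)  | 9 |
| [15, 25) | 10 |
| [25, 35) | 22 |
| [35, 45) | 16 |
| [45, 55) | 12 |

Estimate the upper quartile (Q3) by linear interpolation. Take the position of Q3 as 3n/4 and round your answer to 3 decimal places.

Cumulative frequencies: 9, 19, 41, 57, 69
n = 69; position = 3n/4 = 51.75.
This falls in the class [35, 45): L = 35, F = 41, f = 16, h = 10.
Upper quartile ≈ 35 + ((51.75 − 41) / 16) × 10 = 41.7188

41.719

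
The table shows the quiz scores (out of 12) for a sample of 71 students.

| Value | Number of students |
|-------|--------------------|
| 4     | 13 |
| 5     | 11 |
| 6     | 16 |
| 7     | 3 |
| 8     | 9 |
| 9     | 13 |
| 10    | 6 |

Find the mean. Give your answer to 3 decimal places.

6.662

Values: 4, 5, 6, 7, 8, 9, 10
Σfx = 13×4 + 11×5 + 16×6 + 3×7 + 9×8 + 13×9 + 6×10 = 473
n = Σf = 71
Mean = 473 / 71 = 6.6620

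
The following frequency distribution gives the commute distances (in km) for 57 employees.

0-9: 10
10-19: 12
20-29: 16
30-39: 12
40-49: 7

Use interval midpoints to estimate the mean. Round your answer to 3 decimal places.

Midpoints: 4.5, 14.5, 24.5, 34.5, 44.5
Σfm = 10×4.5 + 12×14.5 + 16×24.5 + 12×34.5 + 7×44.5 = 1336.5
n = Σf = 57
Mean = 1336.5 / 57 = 23.4474

23.447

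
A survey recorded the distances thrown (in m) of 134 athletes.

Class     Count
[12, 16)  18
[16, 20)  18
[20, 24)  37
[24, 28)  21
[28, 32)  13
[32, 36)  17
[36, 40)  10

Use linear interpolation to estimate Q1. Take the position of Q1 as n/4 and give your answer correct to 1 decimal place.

Cumulative frequencies: 18, 36, 73, 94, 107, 124, 134
n = 134; position = n/4 = 33.5.
This falls in the class [16, 20): L = 16, F = 18, f = 18, h = 4.
Lower quartile ≈ 16 + ((33.5 − 18) / 18) × 4 = 19.4444

19.4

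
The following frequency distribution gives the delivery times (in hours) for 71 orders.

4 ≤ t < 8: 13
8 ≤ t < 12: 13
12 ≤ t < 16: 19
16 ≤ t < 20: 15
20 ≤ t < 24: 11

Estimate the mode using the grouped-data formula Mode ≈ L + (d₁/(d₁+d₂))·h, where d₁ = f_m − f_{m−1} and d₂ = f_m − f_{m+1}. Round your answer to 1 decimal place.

14.4

Modal class: 12 ≤ t < 16 (highest frequency 19).
d₁ = 19 − 13 = 6, d₂ = 19 − 15 = 4
Mode ≈ 12 + (6/(6+4)) × 4 = 12 + 2.4000 = 14.4000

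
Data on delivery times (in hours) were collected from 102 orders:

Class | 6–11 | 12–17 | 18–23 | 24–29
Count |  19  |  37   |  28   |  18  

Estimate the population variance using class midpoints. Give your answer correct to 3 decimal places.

34.993

Midpoints: 8.5, 14.5, 20.5, 26.5
n = 102, Σfm = 1749, mean = 17.1471
Σfm² = 33559.5
Σf(m − x̄)² = Σfm² − (Σfm)²/n = 33559.5 − 1749²/102 = 3569.2941
Population variance = 3569.2941 / 102 = 34.9931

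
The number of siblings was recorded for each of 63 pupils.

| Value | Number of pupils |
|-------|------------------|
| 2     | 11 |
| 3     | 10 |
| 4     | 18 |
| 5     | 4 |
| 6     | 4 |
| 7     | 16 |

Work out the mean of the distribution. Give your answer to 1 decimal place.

4.4

Values: 2, 3, 4, 5, 6, 7
Σfx = 11×2 + 10×3 + 18×4 + 4×5 + 4×6 + 16×7 = 280
n = Σf = 63
Mean = 280 / 63 = 4.4444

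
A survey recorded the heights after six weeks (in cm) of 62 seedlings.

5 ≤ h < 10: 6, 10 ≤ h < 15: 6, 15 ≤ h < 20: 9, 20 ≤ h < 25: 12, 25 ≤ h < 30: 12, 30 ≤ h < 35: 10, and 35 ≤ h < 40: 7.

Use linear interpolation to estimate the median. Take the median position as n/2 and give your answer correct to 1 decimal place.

24.2

Cumulative frequencies: 6, 12, 21, 33, 45, 55, 62
n = 62; position = n/2 = 31.
This falls in the class 20 ≤ h < 25: L = 20, F = 21, f = 12, h = 5.
Median ≈ 20 + ((31 − 21) / 12) × 5 = 24.1667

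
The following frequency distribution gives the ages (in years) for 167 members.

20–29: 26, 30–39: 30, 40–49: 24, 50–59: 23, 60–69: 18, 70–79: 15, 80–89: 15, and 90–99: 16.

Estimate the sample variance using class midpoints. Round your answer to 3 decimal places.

Midpoints: 24.5, 34.5, 44.5, 54.5, 64.5, 74.5, 84.5, 94.5
n = 167, Σfm = 9051.5, mean = 54.2006
Σfm² = 575281.75
Σf(m − x̄)² = Σfm² − (Σfm)²/n = 575281.75 − 9051.5²/167 = 84685.0299
Sample variance = 84685.0299 / 166 = 510.1508

510.151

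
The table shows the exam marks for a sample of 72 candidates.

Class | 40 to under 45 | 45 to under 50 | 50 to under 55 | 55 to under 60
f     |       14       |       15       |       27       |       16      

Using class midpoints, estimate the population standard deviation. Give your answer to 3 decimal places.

Midpoints: 42.5, 47.5, 52.5, 57.5
n = 72, Σfm = 3645, mean = 50.6250
Σfm² = 186450
Σf(m − x̄)² = Σfm² − (Σfm)²/n = 186450 − 3645²/72 = 1921.8750
Population variance = 1921.8750 / 72 = 26.6927
Standard deviation = √26.6927 = 5.1665

5.166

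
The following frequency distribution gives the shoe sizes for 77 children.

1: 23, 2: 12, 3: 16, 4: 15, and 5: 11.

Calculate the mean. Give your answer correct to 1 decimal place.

2.7

Values: 1, 2, 3, 4, 5
Σfx = 23×1 + 12×2 + 16×3 + 15×4 + 11×5 = 210
n = Σf = 77
Mean = 210 / 77 = 2.7273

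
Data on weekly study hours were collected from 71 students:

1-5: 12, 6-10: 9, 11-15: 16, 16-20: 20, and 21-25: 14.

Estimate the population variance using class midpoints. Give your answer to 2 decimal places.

Midpoints: 3, 8, 13, 18, 23
n = 71, Σfm = 998, mean = 14.0563
Σfm² = 17274
Σf(m − x̄)² = Σfm² − (Σfm)²/n = 17274 − 998²/71 = 3245.7746
Population variance = 3245.7746 / 71 = 45.7151

45.72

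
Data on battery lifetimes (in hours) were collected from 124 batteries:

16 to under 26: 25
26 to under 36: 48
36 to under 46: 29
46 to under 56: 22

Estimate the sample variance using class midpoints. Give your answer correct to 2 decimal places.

Midpoints: 21, 31, 41, 51
n = 124, Σfm = 4324, mean = 34.8710
Σfm² = 163124
Σf(m − x̄)² = Σfm² − (Σfm)²/n = 163124 − 4324²/124 = 12341.9355
Sample variance = 12341.9355 / 123 = 100.3409

100.34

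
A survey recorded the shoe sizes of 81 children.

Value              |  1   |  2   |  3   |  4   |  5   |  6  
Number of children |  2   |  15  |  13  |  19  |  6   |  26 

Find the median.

4

Cumulative frequencies: 2, 17, 30, 49, 55, 81
n = 81, so the median is the value in position (n+1)/2 = 41.
Position 41 falls at value 4.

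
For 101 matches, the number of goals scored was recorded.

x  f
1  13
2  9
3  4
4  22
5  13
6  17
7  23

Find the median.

5

Cumulative frequencies: 13, 22, 26, 48, 61, 78, 101
n = 101, so the median is the value in position (n+1)/2 = 51.
Position 51 falls at value 5.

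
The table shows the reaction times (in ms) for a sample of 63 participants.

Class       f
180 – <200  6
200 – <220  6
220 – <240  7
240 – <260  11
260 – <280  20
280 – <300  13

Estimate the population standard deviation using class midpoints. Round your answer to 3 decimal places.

31.443

Midpoints: 190, 210, 230, 250, 270, 290
n = 63, Σfm = 15930, mean = 252.8571
Σfm² = 4090300
Σf(m − x̄)² = Σfm² − (Σfm)²/n = 4090300 − 15930²/63 = 62285.7143
Population variance = 62285.7143 / 63 = 988.6621
Standard deviation = √988.6621 = 31.4430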